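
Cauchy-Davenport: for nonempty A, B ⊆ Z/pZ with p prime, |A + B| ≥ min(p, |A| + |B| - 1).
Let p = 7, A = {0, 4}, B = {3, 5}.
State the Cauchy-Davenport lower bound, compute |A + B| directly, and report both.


Cauchy-Davenport: |A + B| ≥ min(p, |A| + |B| - 1) for A, B nonempty in Z/pZ.
|A| = 2, |B| = 2, p = 7.
CD lower bound = min(7, 2 + 2 - 1) = min(7, 3) = 3.
Compute A + B mod 7 directly:
a = 0: 0+3=3, 0+5=5
a = 4: 4+3=0, 4+5=2
A + B = {0, 2, 3, 5}, so |A + B| = 4.
Verify: 4 ≥ 3? Yes ✓.

CD lower bound = 3, actual |A + B| = 4.


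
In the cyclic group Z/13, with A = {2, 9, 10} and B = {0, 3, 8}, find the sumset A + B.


Work in Z/13Z: reduce every sum a + b modulo 13.
Enumerate all 9 pairs:
a = 2: 2+0=2, 2+3=5, 2+8=10
a = 9: 9+0=9, 9+3=12, 9+8=4
a = 10: 10+0=10, 10+3=0, 10+8=5
Distinct residues collected: {0, 2, 4, 5, 9, 10, 12}
|A + B| = 7 (out of 13 total residues).

A + B = {0, 2, 4, 5, 9, 10, 12}


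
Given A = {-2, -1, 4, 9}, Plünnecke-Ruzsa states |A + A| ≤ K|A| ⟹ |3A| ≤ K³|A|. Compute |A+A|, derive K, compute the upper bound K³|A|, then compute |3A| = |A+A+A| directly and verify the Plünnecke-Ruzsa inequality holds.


|A| = 4.
Step 1: Compute A + A by enumerating all 16 pairs.
A + A = {-4, -3, -2, 2, 3, 7, 8, 13, 18}, so |A + A| = 9.
Step 2: Doubling constant K = |A + A|/|A| = 9/4 = 9/4 ≈ 2.2500.
Step 3: Plünnecke-Ruzsa gives |3A| ≤ K³·|A| = (2.2500)³ · 4 ≈ 45.5625.
Step 4: Compute 3A = A + A + A directly by enumerating all triples (a,b,c) ∈ A³; |3A| = 16.
Step 5: Check 16 ≤ 45.5625? Yes ✓.

K = 9/4, Plünnecke-Ruzsa bound K³|A| ≈ 45.5625, |3A| = 16, inequality holds.


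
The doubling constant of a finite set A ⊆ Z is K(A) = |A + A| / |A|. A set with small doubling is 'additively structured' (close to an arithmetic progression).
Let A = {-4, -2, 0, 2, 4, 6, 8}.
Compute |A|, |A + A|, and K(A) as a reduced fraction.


|A| = 7.
Compute A + A by enumerating all 49 pairs.
A + A = {-8, -6, -4, -2, 0, 2, 4, 6, 8, 10, 12, 14, 16}, so |A + A| = 13.
K = |A + A| / |A| = 13/7 (already in lowest terms) ≈ 1.8571.
Reference: AP of size 7 gives K = 13/7 ≈ 1.8571; a fully generic set of size 7 gives K ≈ 4.0000.

|A| = 7, |A + A| = 13, K = 13/7.


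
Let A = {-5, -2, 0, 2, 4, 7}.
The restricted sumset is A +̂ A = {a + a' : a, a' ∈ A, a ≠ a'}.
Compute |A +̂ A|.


Restricted sumset: A +̂ A = {a + a' : a ∈ A, a' ∈ A, a ≠ a'}.
Equivalently, take A + A and drop any sum 2a that is achievable ONLY as a + a for a ∈ A (i.e. sums representable only with equal summands).
Enumerate pairs (a, a') with a < a' (symmetric, so each unordered pair gives one sum; this covers all a ≠ a'):
  -5 + -2 = -7
  -5 + 0 = -5
  -5 + 2 = -3
  -5 + 4 = -1
  -5 + 7 = 2
  -2 + 0 = -2
  -2 + 2 = 0
  -2 + 4 = 2
  -2 + 7 = 5
  0 + 2 = 2
  0 + 4 = 4
  0 + 7 = 7
  2 + 4 = 6
  2 + 7 = 9
  4 + 7 = 11
Collected distinct sums: {-7, -5, -3, -2, -1, 0, 2, 4, 5, 6, 7, 9, 11}
|A +̂ A| = 13
(Reference bound: |A +̂ A| ≥ 2|A| - 3 for |A| ≥ 2, with |A| = 6 giving ≥ 9.)

|A +̂ A| = 13


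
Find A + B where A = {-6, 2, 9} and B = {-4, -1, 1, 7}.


A + B = {a + b : a ∈ A, b ∈ B}.
Enumerate all |A|·|B| = 3·4 = 12 pairs (a, b) and collect distinct sums.
a = -6: -6+-4=-10, -6+-1=-7, -6+1=-5, -6+7=1
a = 2: 2+-4=-2, 2+-1=1, 2+1=3, 2+7=9
a = 9: 9+-4=5, 9+-1=8, 9+1=10, 9+7=16
Collecting distinct sums: A + B = {-10, -7, -5, -2, 1, 3, 5, 8, 9, 10, 16}
|A + B| = 11

A + B = {-10, -7, -5, -2, 1, 3, 5, 8, 9, 10, 16}


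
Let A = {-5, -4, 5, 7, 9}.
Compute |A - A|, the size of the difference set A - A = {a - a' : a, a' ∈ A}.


A - A = {a - a' : a, a' ∈ A}; |A| = 5.
Bounds: 2|A|-1 ≤ |A - A| ≤ |A|² - |A| + 1, i.e. 9 ≤ |A - A| ≤ 21.
Note: 0 ∈ A - A always (from a - a). The set is symmetric: if d ∈ A - A then -d ∈ A - A.
Enumerate nonzero differences d = a - a' with a > a' (then include -d):
Positive differences: {1, 2, 4, 9, 10, 11, 12, 13, 14}
Full difference set: {0} ∪ (positive diffs) ∪ (negative diffs).
|A - A| = 1 + 2·9 = 19 (matches direct enumeration: 19).

|A - A| = 19


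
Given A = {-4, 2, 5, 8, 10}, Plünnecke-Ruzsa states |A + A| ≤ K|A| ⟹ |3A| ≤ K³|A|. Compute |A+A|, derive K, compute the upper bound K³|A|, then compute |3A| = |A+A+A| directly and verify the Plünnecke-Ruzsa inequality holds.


|A| = 5.
Step 1: Compute A + A by enumerating all 25 pairs.
A + A = {-8, -2, 1, 4, 6, 7, 10, 12, 13, 15, 16, 18, 20}, so |A + A| = 13.
Step 2: Doubling constant K = |A + A|/|A| = 13/5 = 13/5 ≈ 2.6000.
Step 3: Plünnecke-Ruzsa gives |3A| ≤ K³·|A| = (2.6000)³ · 5 ≈ 87.8800.
Step 4: Compute 3A = A + A + A directly by enumerating all triples (a,b,c) ∈ A³; |3A| = 25.
Step 5: Check 25 ≤ 87.8800? Yes ✓.

K = 13/5, Plünnecke-Ruzsa bound K³|A| ≈ 87.8800, |3A| = 25, inequality holds.


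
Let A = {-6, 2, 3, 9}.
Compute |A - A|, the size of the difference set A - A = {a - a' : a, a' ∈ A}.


A - A = {a - a' : a, a' ∈ A}; |A| = 4.
Bounds: 2|A|-1 ≤ |A - A| ≤ |A|² - |A| + 1, i.e. 7 ≤ |A - A| ≤ 13.
Note: 0 ∈ A - A always (from a - a). The set is symmetric: if d ∈ A - A then -d ∈ A - A.
Enumerate nonzero differences d = a - a' with a > a' (then include -d):
Positive differences: {1, 6, 7, 8, 9, 15}
Full difference set: {0} ∪ (positive diffs) ∪ (negative diffs).
|A - A| = 1 + 2·6 = 13 (matches direct enumeration: 13).

|A - A| = 13


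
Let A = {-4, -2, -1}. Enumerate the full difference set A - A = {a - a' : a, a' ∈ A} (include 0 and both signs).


A - A = {a - a' : a, a' ∈ A}.
Compute a - a' for each ordered pair (a, a'):
a = -4: -4--4=0, -4--2=-2, -4--1=-3
a = -2: -2--4=2, -2--2=0, -2--1=-1
a = -1: -1--4=3, -1--2=1, -1--1=0
Collecting distinct values (and noting 0 appears from a-a):
A - A = {-3, -2, -1, 0, 1, 2, 3}
|A - A| = 7

A - A = {-3, -2, -1, 0, 1, 2, 3}


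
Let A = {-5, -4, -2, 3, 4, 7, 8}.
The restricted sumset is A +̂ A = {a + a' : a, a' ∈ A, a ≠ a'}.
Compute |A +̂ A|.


Restricted sumset: A +̂ A = {a + a' : a ∈ A, a' ∈ A, a ≠ a'}.
Equivalently, take A + A and drop any sum 2a that is achievable ONLY as a + a for a ∈ A (i.e. sums representable only with equal summands).
Enumerate pairs (a, a') with a < a' (symmetric, so each unordered pair gives one sum; this covers all a ≠ a'):
  -5 + -4 = -9
  -5 + -2 = -7
  -5 + 3 = -2
  -5 + 4 = -1
  -5 + 7 = 2
  -5 + 8 = 3
  -4 + -2 = -6
  -4 + 3 = -1
  -4 + 4 = 0
  -4 + 7 = 3
  -4 + 8 = 4
  -2 + 3 = 1
  -2 + 4 = 2
  -2 + 7 = 5
  -2 + 8 = 6
  3 + 4 = 7
  3 + 7 = 10
  3 + 8 = 11
  4 + 7 = 11
  4 + 8 = 12
  7 + 8 = 15
Collected distinct sums: {-9, -7, -6, -2, -1, 0, 1, 2, 3, 4, 5, 6, 7, 10, 11, 12, 15}
|A +̂ A| = 17
(Reference bound: |A +̂ A| ≥ 2|A| - 3 for |A| ≥ 2, with |A| = 7 giving ≥ 11.)

|A +̂ A| = 17


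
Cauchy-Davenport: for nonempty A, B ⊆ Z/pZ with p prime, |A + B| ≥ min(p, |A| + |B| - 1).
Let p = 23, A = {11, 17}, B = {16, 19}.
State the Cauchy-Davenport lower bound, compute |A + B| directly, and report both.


Cauchy-Davenport: |A + B| ≥ min(p, |A| + |B| - 1) for A, B nonempty in Z/pZ.
|A| = 2, |B| = 2, p = 23.
CD lower bound = min(23, 2 + 2 - 1) = min(23, 3) = 3.
Compute A + B mod 23 directly:
a = 11: 11+16=4, 11+19=7
a = 17: 17+16=10, 17+19=13
A + B = {4, 7, 10, 13}, so |A + B| = 4.
Verify: 4 ≥ 3? Yes ✓.

CD lower bound = 3, actual |A + B| = 4.


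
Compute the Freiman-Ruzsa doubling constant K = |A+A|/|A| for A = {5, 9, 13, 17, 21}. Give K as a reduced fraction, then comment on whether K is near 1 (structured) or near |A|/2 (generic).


|A| = 5.
Compute A + A by enumerating all 25 pairs.
A + A = {10, 14, 18, 22, 26, 30, 34, 38, 42}, so |A + A| = 9.
K = |A + A| / |A| = 9/5 (already in lowest terms) ≈ 1.8000.
Reference: AP of size 5 gives K = 9/5 ≈ 1.8000; a fully generic set of size 5 gives K ≈ 3.0000.

|A| = 5, |A + A| = 9, K = 9/5.


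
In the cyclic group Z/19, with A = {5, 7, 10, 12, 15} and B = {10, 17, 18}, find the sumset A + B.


Work in Z/19Z: reduce every sum a + b modulo 19.
Enumerate all 15 pairs:
a = 5: 5+10=15, 5+17=3, 5+18=4
a = 7: 7+10=17, 7+17=5, 7+18=6
a = 10: 10+10=1, 10+17=8, 10+18=9
a = 12: 12+10=3, 12+17=10, 12+18=11
a = 15: 15+10=6, 15+17=13, 15+18=14
Distinct residues collected: {1, 3, 4, 5, 6, 8, 9, 10, 11, 13, 14, 15, 17}
|A + B| = 13 (out of 19 total residues).

A + B = {1, 3, 4, 5, 6, 8, 9, 10, 11, 13, 14, 15, 17}


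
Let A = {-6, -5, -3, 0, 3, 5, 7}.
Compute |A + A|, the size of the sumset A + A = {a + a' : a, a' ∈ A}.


A + A = {a + a' : a, a' ∈ A}; |A| = 7.
General bounds: 2|A| - 1 ≤ |A + A| ≤ |A|(|A|+1)/2, i.e. 13 ≤ |A + A| ≤ 28.
Lower bound 2|A|-1 is attained iff A is an arithmetic progression.
Enumerate sums a + a' for a ≤ a' (symmetric, so this suffices):
a = -6: -6+-6=-12, -6+-5=-11, -6+-3=-9, -6+0=-6, -6+3=-3, -6+5=-1, -6+7=1
a = -5: -5+-5=-10, -5+-3=-8, -5+0=-5, -5+3=-2, -5+5=0, -5+7=2
a = -3: -3+-3=-6, -3+0=-3, -3+3=0, -3+5=2, -3+7=4
a = 0: 0+0=0, 0+3=3, 0+5=5, 0+7=7
a = 3: 3+3=6, 3+5=8, 3+7=10
a = 5: 5+5=10, 5+7=12
a = 7: 7+7=14
Distinct sums: {-12, -11, -10, -9, -8, -6, -5, -3, -2, -1, 0, 1, 2, 3, 4, 5, 6, 7, 8, 10, 12, 14}
|A + A| = 22

|A + A| = 22


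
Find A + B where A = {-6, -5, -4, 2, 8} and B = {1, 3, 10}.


A + B = {a + b : a ∈ A, b ∈ B}.
Enumerate all |A|·|B| = 5·3 = 15 pairs (a, b) and collect distinct sums.
a = -6: -6+1=-5, -6+3=-3, -6+10=4
a = -5: -5+1=-4, -5+3=-2, -5+10=5
a = -4: -4+1=-3, -4+3=-1, -4+10=6
a = 2: 2+1=3, 2+3=5, 2+10=12
a = 8: 8+1=9, 8+3=11, 8+10=18
Collecting distinct sums: A + B = {-5, -4, -3, -2, -1, 3, 4, 5, 6, 9, 11, 12, 18}
|A + B| = 13

A + B = {-5, -4, -3, -2, -1, 3, 4, 5, 6, 9, 11, 12, 18}


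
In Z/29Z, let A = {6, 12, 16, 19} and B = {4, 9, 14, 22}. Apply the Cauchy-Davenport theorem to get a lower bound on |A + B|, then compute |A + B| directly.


Cauchy-Davenport: |A + B| ≥ min(p, |A| + |B| - 1) for A, B nonempty in Z/pZ.
|A| = 4, |B| = 4, p = 29.
CD lower bound = min(29, 4 + 4 - 1) = min(29, 7) = 7.
Compute A + B mod 29 directly:
a = 6: 6+4=10, 6+9=15, 6+14=20, 6+22=28
a = 12: 12+4=16, 12+9=21, 12+14=26, 12+22=5
a = 16: 16+4=20, 16+9=25, 16+14=1, 16+22=9
a = 19: 19+4=23, 19+9=28, 19+14=4, 19+22=12
A + B = {1, 4, 5, 9, 10, 12, 15, 16, 20, 21, 23, 25, 26, 28}, so |A + B| = 14.
Verify: 14 ≥ 7? Yes ✓.

CD lower bound = 7, actual |A + B| = 14.


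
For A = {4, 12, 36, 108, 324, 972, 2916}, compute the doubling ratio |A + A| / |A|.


|A| = 7.
Compute A + A by enumerating all 49 pairs.
A + A = {8, 16, 24, 40, 48, 72, 112, 120, 144, 216, 328, 336, 360, 432, 648, 976, 984, 1008, 1080, 1296, 1944, 2920, 2928, 2952, 3024, 3240, 3888, 5832}, so |A + A| = 28.
K = |A + A| / |A| = 28/7 = 4/1 ≈ 4.0000.
Reference: AP of size 7 gives K = 13/7 ≈ 1.8571; a fully generic set of size 7 gives K ≈ 4.0000.

|A| = 7, |A + A| = 28, K = 28/7 = 4/1.


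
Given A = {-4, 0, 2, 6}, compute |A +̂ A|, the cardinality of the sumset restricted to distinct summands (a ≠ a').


Restricted sumset: A +̂ A = {a + a' : a ∈ A, a' ∈ A, a ≠ a'}.
Equivalently, take A + A and drop any sum 2a that is achievable ONLY as a + a for a ∈ A (i.e. sums representable only with equal summands).
Enumerate pairs (a, a') with a < a' (symmetric, so each unordered pair gives one sum; this covers all a ≠ a'):
  -4 + 0 = -4
  -4 + 2 = -2
  -4 + 6 = 2
  0 + 2 = 2
  0 + 6 = 6
  2 + 6 = 8
Collected distinct sums: {-4, -2, 2, 6, 8}
|A +̂ A| = 5
(Reference bound: |A +̂ A| ≥ 2|A| - 3 for |A| ≥ 2, with |A| = 4 giving ≥ 5.)

|A +̂ A| = 5


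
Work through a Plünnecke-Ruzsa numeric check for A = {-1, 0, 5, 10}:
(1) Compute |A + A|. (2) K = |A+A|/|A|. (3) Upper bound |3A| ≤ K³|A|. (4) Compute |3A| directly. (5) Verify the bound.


|A| = 4.
Step 1: Compute A + A by enumerating all 16 pairs.
A + A = {-2, -1, 0, 4, 5, 9, 10, 15, 20}, so |A + A| = 9.
Step 2: Doubling constant K = |A + A|/|A| = 9/4 = 9/4 ≈ 2.2500.
Step 3: Plünnecke-Ruzsa gives |3A| ≤ K³·|A| = (2.2500)³ · 4 ≈ 45.5625.
Step 4: Compute 3A = A + A + A directly by enumerating all triples (a,b,c) ∈ A³; |3A| = 16.
Step 5: Check 16 ≤ 45.5625? Yes ✓.

K = 9/4, Plünnecke-Ruzsa bound K³|A| ≈ 45.5625, |3A| = 16, inequality holds.


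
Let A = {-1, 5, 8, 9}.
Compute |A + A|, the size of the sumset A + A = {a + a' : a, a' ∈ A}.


A + A = {a + a' : a, a' ∈ A}; |A| = 4.
General bounds: 2|A| - 1 ≤ |A + A| ≤ |A|(|A|+1)/2, i.e. 7 ≤ |A + A| ≤ 10.
Lower bound 2|A|-1 is attained iff A is an arithmetic progression.
Enumerate sums a + a' for a ≤ a' (symmetric, so this suffices):
a = -1: -1+-1=-2, -1+5=4, -1+8=7, -1+9=8
a = 5: 5+5=10, 5+8=13, 5+9=14
a = 8: 8+8=16, 8+9=17
a = 9: 9+9=18
Distinct sums: {-2, 4, 7, 8, 10, 13, 14, 16, 17, 18}
|A + A| = 10

|A + A| = 10


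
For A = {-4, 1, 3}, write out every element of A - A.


A - A = {a - a' : a, a' ∈ A}.
Compute a - a' for each ordered pair (a, a'):
a = -4: -4--4=0, -4-1=-5, -4-3=-7
a = 1: 1--4=5, 1-1=0, 1-3=-2
a = 3: 3--4=7, 3-1=2, 3-3=0
Collecting distinct values (and noting 0 appears from a-a):
A - A = {-7, -5, -2, 0, 2, 5, 7}
|A - A| = 7

A - A = {-7, -5, -2, 0, 2, 5, 7}


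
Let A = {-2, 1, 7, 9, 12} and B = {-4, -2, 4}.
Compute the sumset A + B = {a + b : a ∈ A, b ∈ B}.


A + B = {a + b : a ∈ A, b ∈ B}.
Enumerate all |A|·|B| = 5·3 = 15 pairs (a, b) and collect distinct sums.
a = -2: -2+-4=-6, -2+-2=-4, -2+4=2
a = 1: 1+-4=-3, 1+-2=-1, 1+4=5
a = 7: 7+-4=3, 7+-2=5, 7+4=11
a = 9: 9+-4=5, 9+-2=7, 9+4=13
a = 12: 12+-4=8, 12+-2=10, 12+4=16
Collecting distinct sums: A + B = {-6, -4, -3, -1, 2, 3, 5, 7, 8, 10, 11, 13, 16}
|A + B| = 13

A + B = {-6, -4, -3, -1, 2, 3, 5, 7, 8, 10, 11, 13, 16}


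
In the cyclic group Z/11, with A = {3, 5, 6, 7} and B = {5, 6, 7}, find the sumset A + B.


Work in Z/11Z: reduce every sum a + b modulo 11.
Enumerate all 12 pairs:
a = 3: 3+5=8, 3+6=9, 3+7=10
a = 5: 5+5=10, 5+6=0, 5+7=1
a = 6: 6+5=0, 6+6=1, 6+7=2
a = 7: 7+5=1, 7+6=2, 7+7=3
Distinct residues collected: {0, 1, 2, 3, 8, 9, 10}
|A + B| = 7 (out of 11 total residues).

A + B = {0, 1, 2, 3, 8, 9, 10}


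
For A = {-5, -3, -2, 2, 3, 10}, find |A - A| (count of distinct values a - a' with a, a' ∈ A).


A - A = {a - a' : a, a' ∈ A}; |A| = 6.
Bounds: 2|A|-1 ≤ |A - A| ≤ |A|² - |A| + 1, i.e. 11 ≤ |A - A| ≤ 31.
Note: 0 ∈ A - A always (from a - a). The set is symmetric: if d ∈ A - A then -d ∈ A - A.
Enumerate nonzero differences d = a - a' with a > a' (then include -d):
Positive differences: {1, 2, 3, 4, 5, 6, 7, 8, 12, 13, 15}
Full difference set: {0} ∪ (positive diffs) ∪ (negative diffs).
|A - A| = 1 + 2·11 = 23 (matches direct enumeration: 23).

|A - A| = 23


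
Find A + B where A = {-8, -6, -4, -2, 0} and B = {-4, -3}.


A + B = {a + b : a ∈ A, b ∈ B}.
Enumerate all |A|·|B| = 5·2 = 10 pairs (a, b) and collect distinct sums.
a = -8: -8+-4=-12, -8+-3=-11
a = -6: -6+-4=-10, -6+-3=-9
a = -4: -4+-4=-8, -4+-3=-7
a = -2: -2+-4=-6, -2+-3=-5
a = 0: 0+-4=-4, 0+-3=-3
Collecting distinct sums: A + B = {-12, -11, -10, -9, -8, -7, -6, -5, -4, -3}
|A + B| = 10

A + B = {-12, -11, -10, -9, -8, -7, -6, -5, -4, -3}


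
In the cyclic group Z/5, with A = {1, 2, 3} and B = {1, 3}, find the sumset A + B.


Work in Z/5Z: reduce every sum a + b modulo 5.
Enumerate all 6 pairs:
a = 1: 1+1=2, 1+3=4
a = 2: 2+1=3, 2+3=0
a = 3: 3+1=4, 3+3=1
Distinct residues collected: {0, 1, 2, 3, 4}
|A + B| = 5 (out of 5 total residues).

A + B = {0, 1, 2, 3, 4}


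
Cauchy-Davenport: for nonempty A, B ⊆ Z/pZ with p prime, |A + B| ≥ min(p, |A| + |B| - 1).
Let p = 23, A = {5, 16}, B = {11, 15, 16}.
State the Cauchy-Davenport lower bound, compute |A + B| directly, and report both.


Cauchy-Davenport: |A + B| ≥ min(p, |A| + |B| - 1) for A, B nonempty in Z/pZ.
|A| = 2, |B| = 3, p = 23.
CD lower bound = min(23, 2 + 3 - 1) = min(23, 4) = 4.
Compute A + B mod 23 directly:
a = 5: 5+11=16, 5+15=20, 5+16=21
a = 16: 16+11=4, 16+15=8, 16+16=9
A + B = {4, 8, 9, 16, 20, 21}, so |A + B| = 6.
Verify: 6 ≥ 4? Yes ✓.

CD lower bound = 4, actual |A + B| = 6.


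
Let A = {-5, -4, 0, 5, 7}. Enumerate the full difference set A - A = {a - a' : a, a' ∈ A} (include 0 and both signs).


A - A = {a - a' : a, a' ∈ A}.
Compute a - a' for each ordered pair (a, a'):
a = -5: -5--5=0, -5--4=-1, -5-0=-5, -5-5=-10, -5-7=-12
a = -4: -4--5=1, -4--4=0, -4-0=-4, -4-5=-9, -4-7=-11
a = 0: 0--5=5, 0--4=4, 0-0=0, 0-5=-5, 0-7=-7
a = 5: 5--5=10, 5--4=9, 5-0=5, 5-5=0, 5-7=-2
a = 7: 7--5=12, 7--4=11, 7-0=7, 7-5=2, 7-7=0
Collecting distinct values (and noting 0 appears from a-a):
A - A = {-12, -11, -10, -9, -7, -5, -4, -2, -1, 0, 1, 2, 4, 5, 7, 9, 10, 11, 12}
|A - A| = 19

A - A = {-12, -11, -10, -9, -7, -5, -4, -2, -1, 0, 1, 2, 4, 5, 7, 9, 10, 11, 12}


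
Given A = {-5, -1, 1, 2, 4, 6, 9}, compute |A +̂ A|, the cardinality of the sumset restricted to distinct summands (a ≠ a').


Restricted sumset: A +̂ A = {a + a' : a ∈ A, a' ∈ A, a ≠ a'}.
Equivalently, take A + A and drop any sum 2a that is achievable ONLY as a + a for a ∈ A (i.e. sums representable only with equal summands).
Enumerate pairs (a, a') with a < a' (symmetric, so each unordered pair gives one sum; this covers all a ≠ a'):
  -5 + -1 = -6
  -5 + 1 = -4
  -5 + 2 = -3
  -5 + 4 = -1
  -5 + 6 = 1
  -5 + 9 = 4
  -1 + 1 = 0
  -1 + 2 = 1
  -1 + 4 = 3
  -1 + 6 = 5
  -1 + 9 = 8
  1 + 2 = 3
  1 + 4 = 5
  1 + 6 = 7
  1 + 9 = 10
  2 + 4 = 6
  2 + 6 = 8
  2 + 9 = 11
  4 + 6 = 10
  4 + 9 = 13
  6 + 9 = 15
Collected distinct sums: {-6, -4, -3, -1, 0, 1, 3, 4, 5, 6, 7, 8, 10, 11, 13, 15}
|A +̂ A| = 16
(Reference bound: |A +̂ A| ≥ 2|A| - 3 for |A| ≥ 2, with |A| = 7 giving ≥ 11.)

|A +̂ A| = 16


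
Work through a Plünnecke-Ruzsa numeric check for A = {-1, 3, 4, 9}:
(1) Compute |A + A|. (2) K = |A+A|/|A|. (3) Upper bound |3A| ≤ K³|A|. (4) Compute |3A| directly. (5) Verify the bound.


|A| = 4.
Step 1: Compute A + A by enumerating all 16 pairs.
A + A = {-2, 2, 3, 6, 7, 8, 12, 13, 18}, so |A + A| = 9.
Step 2: Doubling constant K = |A + A|/|A| = 9/4 = 9/4 ≈ 2.2500.
Step 3: Plünnecke-Ruzsa gives |3A| ≤ K³·|A| = (2.2500)³ · 4 ≈ 45.5625.
Step 4: Compute 3A = A + A + A directly by enumerating all triples (a,b,c) ∈ A³; |3A| = 16.
Step 5: Check 16 ≤ 45.5625? Yes ✓.

K = 9/4, Plünnecke-Ruzsa bound K³|A| ≈ 45.5625, |3A| = 16, inequality holds.


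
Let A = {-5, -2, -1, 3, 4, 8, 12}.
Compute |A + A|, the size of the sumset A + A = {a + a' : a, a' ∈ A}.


A + A = {a + a' : a, a' ∈ A}; |A| = 7.
General bounds: 2|A| - 1 ≤ |A + A| ≤ |A|(|A|+1)/2, i.e. 13 ≤ |A + A| ≤ 28.
Lower bound 2|A|-1 is attained iff A is an arithmetic progression.
Enumerate sums a + a' for a ≤ a' (symmetric, so this suffices):
a = -5: -5+-5=-10, -5+-2=-7, -5+-1=-6, -5+3=-2, -5+4=-1, -5+8=3, -5+12=7
a = -2: -2+-2=-4, -2+-1=-3, -2+3=1, -2+4=2, -2+8=6, -2+12=10
a = -1: -1+-1=-2, -1+3=2, -1+4=3, -1+8=7, -1+12=11
a = 3: 3+3=6, 3+4=7, 3+8=11, 3+12=15
a = 4: 4+4=8, 4+8=12, 4+12=16
a = 8: 8+8=16, 8+12=20
a = 12: 12+12=24
Distinct sums: {-10, -7, -6, -4, -3, -2, -1, 1, 2, 3, 6, 7, 8, 10, 11, 12, 15, 16, 20, 24}
|A + A| = 20

|A + A| = 20


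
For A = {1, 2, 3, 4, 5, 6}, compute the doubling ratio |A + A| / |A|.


|A| = 6.
Compute A + A by enumerating all 36 pairs.
A + A = {2, 3, 4, 5, 6, 7, 8, 9, 10, 11, 12}, so |A + A| = 11.
K = |A + A| / |A| = 11/6 (already in lowest terms) ≈ 1.8333.
Reference: AP of size 6 gives K = 11/6 ≈ 1.8333; a fully generic set of size 6 gives K ≈ 3.5000.

|A| = 6, |A + A| = 11, K = 11/6.


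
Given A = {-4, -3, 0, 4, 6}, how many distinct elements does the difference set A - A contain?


A - A = {a - a' : a, a' ∈ A}; |A| = 5.
Bounds: 2|A|-1 ≤ |A - A| ≤ |A|² - |A| + 1, i.e. 9 ≤ |A - A| ≤ 21.
Note: 0 ∈ A - A always (from a - a). The set is symmetric: if d ∈ A - A then -d ∈ A - A.
Enumerate nonzero differences d = a - a' with a > a' (then include -d):
Positive differences: {1, 2, 3, 4, 6, 7, 8, 9, 10}
Full difference set: {0} ∪ (positive diffs) ∪ (negative diffs).
|A - A| = 1 + 2·9 = 19 (matches direct enumeration: 19).

|A - A| = 19


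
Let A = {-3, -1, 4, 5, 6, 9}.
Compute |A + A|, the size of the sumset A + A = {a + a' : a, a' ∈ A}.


A + A = {a + a' : a, a' ∈ A}; |A| = 6.
General bounds: 2|A| - 1 ≤ |A + A| ≤ |A|(|A|+1)/2, i.e. 11 ≤ |A + A| ≤ 21.
Lower bound 2|A|-1 is attained iff A is an arithmetic progression.
Enumerate sums a + a' for a ≤ a' (symmetric, so this suffices):
a = -3: -3+-3=-6, -3+-1=-4, -3+4=1, -3+5=2, -3+6=3, -3+9=6
a = -1: -1+-1=-2, -1+4=3, -1+5=4, -1+6=5, -1+9=8
a = 4: 4+4=8, 4+5=9, 4+6=10, 4+9=13
a = 5: 5+5=10, 5+6=11, 5+9=14
a = 6: 6+6=12, 6+9=15
a = 9: 9+9=18
Distinct sums: {-6, -4, -2, 1, 2, 3, 4, 5, 6, 8, 9, 10, 11, 12, 13, 14, 15, 18}
|A + A| = 18

|A + A| = 18


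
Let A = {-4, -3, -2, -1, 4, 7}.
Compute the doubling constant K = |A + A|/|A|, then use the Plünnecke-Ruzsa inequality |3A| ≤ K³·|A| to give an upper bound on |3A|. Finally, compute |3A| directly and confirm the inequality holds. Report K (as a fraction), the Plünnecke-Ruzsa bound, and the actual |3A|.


|A| = 6.
Step 1: Compute A + A by enumerating all 36 pairs.
A + A = {-8, -7, -6, -5, -4, -3, -2, 0, 1, 2, 3, 4, 5, 6, 8, 11, 14}, so |A + A| = 17.
Step 2: Doubling constant K = |A + A|/|A| = 17/6 = 17/6 ≈ 2.8333.
Step 3: Plünnecke-Ruzsa gives |3A| ≤ K³·|A| = (2.8333)³ · 6 ≈ 136.4722.
Step 4: Compute 3A = A + A + A directly by enumerating all triples (a,b,c) ∈ A³; |3A| = 29.
Step 5: Check 29 ≤ 136.4722? Yes ✓.

K = 17/6, Plünnecke-Ruzsa bound K³|A| ≈ 136.4722, |3A| = 29, inequality holds.


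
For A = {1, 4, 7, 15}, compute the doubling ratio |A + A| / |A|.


|A| = 4.
Compute A + A by enumerating all 16 pairs.
A + A = {2, 5, 8, 11, 14, 16, 19, 22, 30}, so |A + A| = 9.
K = |A + A| / |A| = 9/4 (already in lowest terms) ≈ 2.2500.
Reference: AP of size 4 gives K = 7/4 ≈ 1.7500; a fully generic set of size 4 gives K ≈ 2.5000.

|A| = 4, |A + A| = 9, K = 9/4.


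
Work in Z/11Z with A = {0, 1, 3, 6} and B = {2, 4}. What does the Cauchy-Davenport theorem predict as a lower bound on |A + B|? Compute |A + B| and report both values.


Cauchy-Davenport: |A + B| ≥ min(p, |A| + |B| - 1) for A, B nonempty in Z/pZ.
|A| = 4, |B| = 2, p = 11.
CD lower bound = min(11, 4 + 2 - 1) = min(11, 5) = 5.
Compute A + B mod 11 directly:
a = 0: 0+2=2, 0+4=4
a = 1: 1+2=3, 1+4=5
a = 3: 3+2=5, 3+4=7
a = 6: 6+2=8, 6+4=10
A + B = {2, 3, 4, 5, 7, 8, 10}, so |A + B| = 7.
Verify: 7 ≥ 5? Yes ✓.

CD lower bound = 5, actual |A + B| = 7.


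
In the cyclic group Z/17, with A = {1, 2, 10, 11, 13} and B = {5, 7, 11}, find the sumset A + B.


Work in Z/17Z: reduce every sum a + b modulo 17.
Enumerate all 15 pairs:
a = 1: 1+5=6, 1+7=8, 1+11=12
a = 2: 2+5=7, 2+7=9, 2+11=13
a = 10: 10+5=15, 10+7=0, 10+11=4
a = 11: 11+5=16, 11+7=1, 11+11=5
a = 13: 13+5=1, 13+7=3, 13+11=7
Distinct residues collected: {0, 1, 3, 4, 5, 6, 7, 8, 9, 12, 13, 15, 16}
|A + B| = 13 (out of 17 total residues).

A + B = {0, 1, 3, 4, 5, 6, 7, 8, 9, 12, 13, 15, 16}


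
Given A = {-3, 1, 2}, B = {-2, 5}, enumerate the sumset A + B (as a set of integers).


A + B = {a + b : a ∈ A, b ∈ B}.
Enumerate all |A|·|B| = 3·2 = 6 pairs (a, b) and collect distinct sums.
a = -3: -3+-2=-5, -3+5=2
a = 1: 1+-2=-1, 1+5=6
a = 2: 2+-2=0, 2+5=7
Collecting distinct sums: A + B = {-5, -1, 0, 2, 6, 7}
|A + B| = 6

A + B = {-5, -1, 0, 2, 6, 7}


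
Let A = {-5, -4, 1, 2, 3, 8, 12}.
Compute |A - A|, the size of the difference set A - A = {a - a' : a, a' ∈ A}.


A - A = {a - a' : a, a' ∈ A}; |A| = 7.
Bounds: 2|A|-1 ≤ |A - A| ≤ |A|² - |A| + 1, i.e. 13 ≤ |A - A| ≤ 43.
Note: 0 ∈ A - A always (from a - a). The set is symmetric: if d ∈ A - A then -d ∈ A - A.
Enumerate nonzero differences d = a - a' with a > a' (then include -d):
Positive differences: {1, 2, 4, 5, 6, 7, 8, 9, 10, 11, 12, 13, 16, 17}
Full difference set: {0} ∪ (positive diffs) ∪ (negative diffs).
|A - A| = 1 + 2·14 = 29 (matches direct enumeration: 29).

|A - A| = 29


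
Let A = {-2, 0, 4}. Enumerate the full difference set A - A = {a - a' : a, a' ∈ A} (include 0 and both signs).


A - A = {a - a' : a, a' ∈ A}.
Compute a - a' for each ordered pair (a, a'):
a = -2: -2--2=0, -2-0=-2, -2-4=-6
a = 0: 0--2=2, 0-0=0, 0-4=-4
a = 4: 4--2=6, 4-0=4, 4-4=0
Collecting distinct values (and noting 0 appears from a-a):
A - A = {-6, -4, -2, 0, 2, 4, 6}
|A - A| = 7

A - A = {-6, -4, -2, 0, 2, 4, 6}


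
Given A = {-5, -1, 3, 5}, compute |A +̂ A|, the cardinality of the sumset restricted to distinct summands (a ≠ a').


Restricted sumset: A +̂ A = {a + a' : a ∈ A, a' ∈ A, a ≠ a'}.
Equivalently, take A + A and drop any sum 2a that is achievable ONLY as a + a for a ∈ A (i.e. sums representable only with equal summands).
Enumerate pairs (a, a') with a < a' (symmetric, so each unordered pair gives one sum; this covers all a ≠ a'):
  -5 + -1 = -6
  -5 + 3 = -2
  -5 + 5 = 0
  -1 + 3 = 2
  -1 + 5 = 4
  3 + 5 = 8
Collected distinct sums: {-6, -2, 0, 2, 4, 8}
|A +̂ A| = 6
(Reference bound: |A +̂ A| ≥ 2|A| - 3 for |A| ≥ 2, with |A| = 4 giving ≥ 5.)

|A +̂ A| = 6


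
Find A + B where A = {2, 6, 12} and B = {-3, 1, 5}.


A + B = {a + b : a ∈ A, b ∈ B}.
Enumerate all |A|·|B| = 3·3 = 9 pairs (a, b) and collect distinct sums.
a = 2: 2+-3=-1, 2+1=3, 2+5=7
a = 6: 6+-3=3, 6+1=7, 6+5=11
a = 12: 12+-3=9, 12+1=13, 12+5=17
Collecting distinct sums: A + B = {-1, 3, 7, 9, 11, 13, 17}
|A + B| = 7

A + B = {-1, 3, 7, 9, 11, 13, 17}


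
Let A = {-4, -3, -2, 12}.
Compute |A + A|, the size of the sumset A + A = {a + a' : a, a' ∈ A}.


A + A = {a + a' : a, a' ∈ A}; |A| = 4.
General bounds: 2|A| - 1 ≤ |A + A| ≤ |A|(|A|+1)/2, i.e. 7 ≤ |A + A| ≤ 10.
Lower bound 2|A|-1 is attained iff A is an arithmetic progression.
Enumerate sums a + a' for a ≤ a' (symmetric, so this suffices):
a = -4: -4+-4=-8, -4+-3=-7, -4+-2=-6, -4+12=8
a = -3: -3+-3=-6, -3+-2=-5, -3+12=9
a = -2: -2+-2=-4, -2+12=10
a = 12: 12+12=24
Distinct sums: {-8, -7, -6, -5, -4, 8, 9, 10, 24}
|A + A| = 9

|A + A| = 9


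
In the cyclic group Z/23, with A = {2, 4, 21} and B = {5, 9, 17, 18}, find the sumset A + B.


Work in Z/23Z: reduce every sum a + b modulo 23.
Enumerate all 12 pairs:
a = 2: 2+5=7, 2+9=11, 2+17=19, 2+18=20
a = 4: 4+5=9, 4+9=13, 4+17=21, 4+18=22
a = 21: 21+5=3, 21+9=7, 21+17=15, 21+18=16
Distinct residues collected: {3, 7, 9, 11, 13, 15, 16, 19, 20, 21, 22}
|A + B| = 11 (out of 23 total residues).

A + B = {3, 7, 9, 11, 13, 15, 16, 19, 20, 21, 22}


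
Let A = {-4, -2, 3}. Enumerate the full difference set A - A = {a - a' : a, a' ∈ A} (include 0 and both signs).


A - A = {a - a' : a, a' ∈ A}.
Compute a - a' for each ordered pair (a, a'):
a = -4: -4--4=0, -4--2=-2, -4-3=-7
a = -2: -2--4=2, -2--2=0, -2-3=-5
a = 3: 3--4=7, 3--2=5, 3-3=0
Collecting distinct values (and noting 0 appears from a-a):
A - A = {-7, -5, -2, 0, 2, 5, 7}
|A - A| = 7

A - A = {-7, -5, -2, 0, 2, 5, 7}


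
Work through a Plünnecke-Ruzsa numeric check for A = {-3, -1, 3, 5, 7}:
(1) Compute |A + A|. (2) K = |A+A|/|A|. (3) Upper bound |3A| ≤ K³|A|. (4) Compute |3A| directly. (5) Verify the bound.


|A| = 5.
Step 1: Compute A + A by enumerating all 25 pairs.
A + A = {-6, -4, -2, 0, 2, 4, 6, 8, 10, 12, 14}, so |A + A| = 11.
Step 2: Doubling constant K = |A + A|/|A| = 11/5 = 11/5 ≈ 2.2000.
Step 3: Plünnecke-Ruzsa gives |3A| ≤ K³·|A| = (2.2000)³ · 5 ≈ 53.2400.
Step 4: Compute 3A = A + A + A directly by enumerating all triples (a,b,c) ∈ A³; |3A| = 16.
Step 5: Check 16 ≤ 53.2400? Yes ✓.

K = 11/5, Plünnecke-Ruzsa bound K³|A| ≈ 53.2400, |3A| = 16, inequality holds.


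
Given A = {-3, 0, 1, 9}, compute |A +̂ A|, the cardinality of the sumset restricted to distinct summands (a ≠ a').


Restricted sumset: A +̂ A = {a + a' : a ∈ A, a' ∈ A, a ≠ a'}.
Equivalently, take A + A and drop any sum 2a that is achievable ONLY as a + a for a ∈ A (i.e. sums representable only with equal summands).
Enumerate pairs (a, a') with a < a' (symmetric, so each unordered pair gives one sum; this covers all a ≠ a'):
  -3 + 0 = -3
  -3 + 1 = -2
  -3 + 9 = 6
  0 + 1 = 1
  0 + 9 = 9
  1 + 9 = 10
Collected distinct sums: {-3, -2, 1, 6, 9, 10}
|A +̂ A| = 6
(Reference bound: |A +̂ A| ≥ 2|A| - 3 for |A| ≥ 2, with |A| = 4 giving ≥ 5.)

|A +̂ A| = 6


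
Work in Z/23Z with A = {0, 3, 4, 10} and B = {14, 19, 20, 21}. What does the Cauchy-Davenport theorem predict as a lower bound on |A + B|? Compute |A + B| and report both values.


Cauchy-Davenport: |A + B| ≥ min(p, |A| + |B| - 1) for A, B nonempty in Z/pZ.
|A| = 4, |B| = 4, p = 23.
CD lower bound = min(23, 4 + 4 - 1) = min(23, 7) = 7.
Compute A + B mod 23 directly:
a = 0: 0+14=14, 0+19=19, 0+20=20, 0+21=21
a = 3: 3+14=17, 3+19=22, 3+20=0, 3+21=1
a = 4: 4+14=18, 4+19=0, 4+20=1, 4+21=2
a = 10: 10+14=1, 10+19=6, 10+20=7, 10+21=8
A + B = {0, 1, 2, 6, 7, 8, 14, 17, 18, 19, 20, 21, 22}, so |A + B| = 13.
Verify: 13 ≥ 7? Yes ✓.

CD lower bound = 7, actual |A + B| = 13.


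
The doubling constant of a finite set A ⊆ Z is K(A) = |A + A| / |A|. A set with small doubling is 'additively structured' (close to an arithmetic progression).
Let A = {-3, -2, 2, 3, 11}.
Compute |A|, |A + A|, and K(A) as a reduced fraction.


|A| = 5.
Compute A + A by enumerating all 25 pairs.
A + A = {-6, -5, -4, -1, 0, 1, 4, 5, 6, 8, 9, 13, 14, 22}, so |A + A| = 14.
K = |A + A| / |A| = 14/5 (already in lowest terms) ≈ 2.8000.
Reference: AP of size 5 gives K = 9/5 ≈ 1.8000; a fully generic set of size 5 gives K ≈ 3.0000.

|A| = 5, |A + A| = 14, K = 14/5.


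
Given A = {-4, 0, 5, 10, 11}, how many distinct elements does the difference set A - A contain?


A - A = {a - a' : a, a' ∈ A}; |A| = 5.
Bounds: 2|A|-1 ≤ |A - A| ≤ |A|² - |A| + 1, i.e. 9 ≤ |A - A| ≤ 21.
Note: 0 ∈ A - A always (from a - a). The set is symmetric: if d ∈ A - A then -d ∈ A - A.
Enumerate nonzero differences d = a - a' with a > a' (then include -d):
Positive differences: {1, 4, 5, 6, 9, 10, 11, 14, 15}
Full difference set: {0} ∪ (positive diffs) ∪ (negative diffs).
|A - A| = 1 + 2·9 = 19 (matches direct enumeration: 19).

|A - A| = 19


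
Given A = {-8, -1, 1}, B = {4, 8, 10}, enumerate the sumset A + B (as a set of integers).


A + B = {a + b : a ∈ A, b ∈ B}.
Enumerate all |A|·|B| = 3·3 = 9 pairs (a, b) and collect distinct sums.
a = -8: -8+4=-4, -8+8=0, -8+10=2
a = -1: -1+4=3, -1+8=7, -1+10=9
a = 1: 1+4=5, 1+8=9, 1+10=11
Collecting distinct sums: A + B = {-4, 0, 2, 3, 5, 7, 9, 11}
|A + B| = 8

A + B = {-4, 0, 2, 3, 5, 7, 9, 11}


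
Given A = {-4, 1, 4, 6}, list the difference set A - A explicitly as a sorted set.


A - A = {a - a' : a, a' ∈ A}.
Compute a - a' for each ordered pair (a, a'):
a = -4: -4--4=0, -4-1=-5, -4-4=-8, -4-6=-10
a = 1: 1--4=5, 1-1=0, 1-4=-3, 1-6=-5
a = 4: 4--4=8, 4-1=3, 4-4=0, 4-6=-2
a = 6: 6--4=10, 6-1=5, 6-4=2, 6-6=0
Collecting distinct values (and noting 0 appears from a-a):
A - A = {-10, -8, -5, -3, -2, 0, 2, 3, 5, 8, 10}
|A - A| = 11

A - A = {-10, -8, -5, -3, -2, 0, 2, 3, 5, 8, 10}


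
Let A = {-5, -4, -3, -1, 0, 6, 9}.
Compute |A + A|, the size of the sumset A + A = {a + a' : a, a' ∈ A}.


A + A = {a + a' : a, a' ∈ A}; |A| = 7.
General bounds: 2|A| - 1 ≤ |A + A| ≤ |A|(|A|+1)/2, i.e. 13 ≤ |A + A| ≤ 28.
Lower bound 2|A|-1 is attained iff A is an arithmetic progression.
Enumerate sums a + a' for a ≤ a' (symmetric, so this suffices):
a = -5: -5+-5=-10, -5+-4=-9, -5+-3=-8, -5+-1=-6, -5+0=-5, -5+6=1, -5+9=4
a = -4: -4+-4=-8, -4+-3=-7, -4+-1=-5, -4+0=-4, -4+6=2, -4+9=5
a = -3: -3+-3=-6, -3+-1=-4, -3+0=-3, -3+6=3, -3+9=6
a = -1: -1+-1=-2, -1+0=-1, -1+6=5, -1+9=8
a = 0: 0+0=0, 0+6=6, 0+9=9
a = 6: 6+6=12, 6+9=15
a = 9: 9+9=18
Distinct sums: {-10, -9, -8, -7, -6, -5, -4, -3, -2, -1, 0, 1, 2, 3, 4, 5, 6, 8, 9, 12, 15, 18}
|A + A| = 22

|A + A| = 22


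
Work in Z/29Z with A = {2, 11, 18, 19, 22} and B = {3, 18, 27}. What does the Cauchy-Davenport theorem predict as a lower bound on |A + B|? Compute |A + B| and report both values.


Cauchy-Davenport: |A + B| ≥ min(p, |A| + |B| - 1) for A, B nonempty in Z/pZ.
|A| = 5, |B| = 3, p = 29.
CD lower bound = min(29, 5 + 3 - 1) = min(29, 7) = 7.
Compute A + B mod 29 directly:
a = 2: 2+3=5, 2+18=20, 2+27=0
a = 11: 11+3=14, 11+18=0, 11+27=9
a = 18: 18+3=21, 18+18=7, 18+27=16
a = 19: 19+3=22, 19+18=8, 19+27=17
a = 22: 22+3=25, 22+18=11, 22+27=20
A + B = {0, 5, 7, 8, 9, 11, 14, 16, 17, 20, 21, 22, 25}, so |A + B| = 13.
Verify: 13 ≥ 7? Yes ✓.

CD lower bound = 7, actual |A + B| = 13.


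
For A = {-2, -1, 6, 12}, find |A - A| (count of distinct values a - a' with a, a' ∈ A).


A - A = {a - a' : a, a' ∈ A}; |A| = 4.
Bounds: 2|A|-1 ≤ |A - A| ≤ |A|² - |A| + 1, i.e. 7 ≤ |A - A| ≤ 13.
Note: 0 ∈ A - A always (from a - a). The set is symmetric: if d ∈ A - A then -d ∈ A - A.
Enumerate nonzero differences d = a - a' with a > a' (then include -d):
Positive differences: {1, 6, 7, 8, 13, 14}
Full difference set: {0} ∪ (positive diffs) ∪ (negative diffs).
|A - A| = 1 + 2·6 = 13 (matches direct enumeration: 13).

|A - A| = 13


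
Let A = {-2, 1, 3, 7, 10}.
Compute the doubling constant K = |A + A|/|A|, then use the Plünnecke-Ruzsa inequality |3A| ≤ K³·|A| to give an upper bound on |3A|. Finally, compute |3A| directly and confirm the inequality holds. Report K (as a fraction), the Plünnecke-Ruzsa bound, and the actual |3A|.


|A| = 5.
Step 1: Compute A + A by enumerating all 25 pairs.
A + A = {-4, -1, 1, 2, 4, 5, 6, 8, 10, 11, 13, 14, 17, 20}, so |A + A| = 14.
Step 2: Doubling constant K = |A + A|/|A| = 14/5 = 14/5 ≈ 2.8000.
Step 3: Plünnecke-Ruzsa gives |3A| ≤ K³·|A| = (2.8000)³ · 5 ≈ 109.7600.
Step 4: Compute 3A = A + A + A directly by enumerating all triples (a,b,c) ∈ A³; |3A| = 26.
Step 5: Check 26 ≤ 109.7600? Yes ✓.

K = 14/5, Plünnecke-Ruzsa bound K³|A| ≈ 109.7600, |3A| = 26, inequality holds.


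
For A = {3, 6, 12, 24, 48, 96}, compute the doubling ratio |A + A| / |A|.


|A| = 6.
Compute A + A by enumerating all 36 pairs.
A + A = {6, 9, 12, 15, 18, 24, 27, 30, 36, 48, 51, 54, 60, 72, 96, 99, 102, 108, 120, 144, 192}, so |A + A| = 21.
K = |A + A| / |A| = 21/6 = 7/2 ≈ 3.5000.
Reference: AP of size 6 gives K = 11/6 ≈ 1.8333; a fully generic set of size 6 gives K ≈ 3.5000.

|A| = 6, |A + A| = 21, K = 21/6 = 7/2.


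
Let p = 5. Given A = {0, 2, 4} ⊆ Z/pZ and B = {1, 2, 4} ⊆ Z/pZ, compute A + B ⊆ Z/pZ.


Work in Z/5Z: reduce every sum a + b modulo 5.
Enumerate all 9 pairs:
a = 0: 0+1=1, 0+2=2, 0+4=4
a = 2: 2+1=3, 2+2=4, 2+4=1
a = 4: 4+1=0, 4+2=1, 4+4=3
Distinct residues collected: {0, 1, 2, 3, 4}
|A + B| = 5 (out of 5 total residues).

A + B = {0, 1, 2, 3, 4}


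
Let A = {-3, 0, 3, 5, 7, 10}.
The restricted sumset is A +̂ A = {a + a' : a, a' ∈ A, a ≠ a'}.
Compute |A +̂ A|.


Restricted sumset: A +̂ A = {a + a' : a ∈ A, a' ∈ A, a ≠ a'}.
Equivalently, take A + A and drop any sum 2a that is achievable ONLY as a + a for a ∈ A (i.e. sums representable only with equal summands).
Enumerate pairs (a, a') with a < a' (symmetric, so each unordered pair gives one sum; this covers all a ≠ a'):
  -3 + 0 = -3
  -3 + 3 = 0
  -3 + 5 = 2
  -3 + 7 = 4
  -3 + 10 = 7
  0 + 3 = 3
  0 + 5 = 5
  0 + 7 = 7
  0 + 10 = 10
  3 + 5 = 8
  3 + 7 = 10
  3 + 10 = 13
  5 + 7 = 12
  5 + 10 = 15
  7 + 10 = 17
Collected distinct sums: {-3, 0, 2, 3, 4, 5, 7, 8, 10, 12, 13, 15, 17}
|A +̂ A| = 13
(Reference bound: |A +̂ A| ≥ 2|A| - 3 for |A| ≥ 2, with |A| = 6 giving ≥ 9.)

|A +̂ A| = 13


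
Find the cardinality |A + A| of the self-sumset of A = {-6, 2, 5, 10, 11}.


A + A = {a + a' : a, a' ∈ A}; |A| = 5.
General bounds: 2|A| - 1 ≤ |A + A| ≤ |A|(|A|+1)/2, i.e. 9 ≤ |A + A| ≤ 15.
Lower bound 2|A|-1 is attained iff A is an arithmetic progression.
Enumerate sums a + a' for a ≤ a' (symmetric, so this suffices):
a = -6: -6+-6=-12, -6+2=-4, -6+5=-1, -6+10=4, -6+11=5
a = 2: 2+2=4, 2+5=7, 2+10=12, 2+11=13
a = 5: 5+5=10, 5+10=15, 5+11=16
a = 10: 10+10=20, 10+11=21
a = 11: 11+11=22
Distinct sums: {-12, -4, -1, 4, 5, 7, 10, 12, 13, 15, 16, 20, 21, 22}
|A + A| = 14

|A + A| = 14


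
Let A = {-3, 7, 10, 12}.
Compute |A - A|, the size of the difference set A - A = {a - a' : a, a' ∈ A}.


A - A = {a - a' : a, a' ∈ A}; |A| = 4.
Bounds: 2|A|-1 ≤ |A - A| ≤ |A|² - |A| + 1, i.e. 7 ≤ |A - A| ≤ 13.
Note: 0 ∈ A - A always (from a - a). The set is symmetric: if d ∈ A - A then -d ∈ A - A.
Enumerate nonzero differences d = a - a' with a > a' (then include -d):
Positive differences: {2, 3, 5, 10, 13, 15}
Full difference set: {0} ∪ (positive diffs) ∪ (negative diffs).
|A - A| = 1 + 2·6 = 13 (matches direct enumeration: 13).

|A - A| = 13


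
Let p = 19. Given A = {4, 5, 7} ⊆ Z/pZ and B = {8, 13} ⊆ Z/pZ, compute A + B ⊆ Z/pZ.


Work in Z/19Z: reduce every sum a + b modulo 19.
Enumerate all 6 pairs:
a = 4: 4+8=12, 4+13=17
a = 5: 5+8=13, 5+13=18
a = 7: 7+8=15, 7+13=1
Distinct residues collected: {1, 12, 13, 15, 17, 18}
|A + B| = 6 (out of 19 total residues).

A + B = {1, 12, 13, 15, 17, 18}


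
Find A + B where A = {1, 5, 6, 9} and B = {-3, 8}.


A + B = {a + b : a ∈ A, b ∈ B}.
Enumerate all |A|·|B| = 4·2 = 8 pairs (a, b) and collect distinct sums.
a = 1: 1+-3=-2, 1+8=9
a = 5: 5+-3=2, 5+8=13
a = 6: 6+-3=3, 6+8=14
a = 9: 9+-3=6, 9+8=17
Collecting distinct sums: A + B = {-2, 2, 3, 6, 9, 13, 14, 17}
|A + B| = 8

A + B = {-2, 2, 3, 6, 9, 13, 14, 17}


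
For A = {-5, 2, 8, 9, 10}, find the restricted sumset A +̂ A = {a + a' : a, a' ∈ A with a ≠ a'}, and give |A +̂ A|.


Restricted sumset: A +̂ A = {a + a' : a ∈ A, a' ∈ A, a ≠ a'}.
Equivalently, take A + A and drop any sum 2a that is achievable ONLY as a + a for a ∈ A (i.e. sums representable only with equal summands).
Enumerate pairs (a, a') with a < a' (symmetric, so each unordered pair gives one sum; this covers all a ≠ a'):
  -5 + 2 = -3
  -5 + 8 = 3
  -5 + 9 = 4
  -5 + 10 = 5
  2 + 8 = 10
  2 + 9 = 11
  2 + 10 = 12
  8 + 9 = 17
  8 + 10 = 18
  9 + 10 = 19
Collected distinct sums: {-3, 3, 4, 5, 10, 11, 12, 17, 18, 19}
|A +̂ A| = 10
(Reference bound: |A +̂ A| ≥ 2|A| - 3 for |A| ≥ 2, with |A| = 5 giving ≥ 7.)

|A +̂ A| = 10


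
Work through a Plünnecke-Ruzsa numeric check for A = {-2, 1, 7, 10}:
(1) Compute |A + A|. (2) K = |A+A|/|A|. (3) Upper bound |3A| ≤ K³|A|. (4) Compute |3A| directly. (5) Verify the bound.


|A| = 4.
Step 1: Compute A + A by enumerating all 16 pairs.
A + A = {-4, -1, 2, 5, 8, 11, 14, 17, 20}, so |A + A| = 9.
Step 2: Doubling constant K = |A + A|/|A| = 9/4 = 9/4 ≈ 2.2500.
Step 3: Plünnecke-Ruzsa gives |3A| ≤ K³·|A| = (2.2500)³ · 4 ≈ 45.5625.
Step 4: Compute 3A = A + A + A directly by enumerating all triples (a,b,c) ∈ A³; |3A| = 13.
Step 5: Check 13 ≤ 45.5625? Yes ✓.

K = 9/4, Plünnecke-Ruzsa bound K³|A| ≈ 45.5625, |3A| = 13, inequality holds.


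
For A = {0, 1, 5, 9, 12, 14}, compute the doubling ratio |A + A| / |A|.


|A| = 6.
Compute A + A by enumerating all 36 pairs.
A + A = {0, 1, 2, 5, 6, 9, 10, 12, 13, 14, 15, 17, 18, 19, 21, 23, 24, 26, 28}, so |A + A| = 19.
K = |A + A| / |A| = 19/6 (already in lowest terms) ≈ 3.1667.
Reference: AP of size 6 gives K = 11/6 ≈ 1.8333; a fully generic set of size 6 gives K ≈ 3.5000.

|A| = 6, |A + A| = 19, K = 19/6.


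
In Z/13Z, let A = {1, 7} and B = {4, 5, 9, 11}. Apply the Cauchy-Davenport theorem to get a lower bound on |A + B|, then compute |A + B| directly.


Cauchy-Davenport: |A + B| ≥ min(p, |A| + |B| - 1) for A, B nonempty in Z/pZ.
|A| = 2, |B| = 4, p = 13.
CD lower bound = min(13, 2 + 4 - 1) = min(13, 5) = 5.
Compute A + B mod 13 directly:
a = 1: 1+4=5, 1+5=6, 1+9=10, 1+11=12
a = 7: 7+4=11, 7+5=12, 7+9=3, 7+11=5
A + B = {3, 5, 6, 10, 11, 12}, so |A + B| = 6.
Verify: 6 ≥ 5? Yes ✓.

CD lower bound = 5, actual |A + B| = 6.


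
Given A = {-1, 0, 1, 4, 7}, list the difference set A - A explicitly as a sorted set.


A - A = {a - a' : a, a' ∈ A}.
Compute a - a' for each ordered pair (a, a'):
a = -1: -1--1=0, -1-0=-1, -1-1=-2, -1-4=-5, -1-7=-8
a = 0: 0--1=1, 0-0=0, 0-1=-1, 0-4=-4, 0-7=-7
a = 1: 1--1=2, 1-0=1, 1-1=0, 1-4=-3, 1-7=-6
a = 4: 4--1=5, 4-0=4, 4-1=3, 4-4=0, 4-7=-3
a = 7: 7--1=8, 7-0=7, 7-1=6, 7-4=3, 7-7=0
Collecting distinct values (and noting 0 appears from a-a):
A - A = {-8, -7, -6, -5, -4, -3, -2, -1, 0, 1, 2, 3, 4, 5, 6, 7, 8}
|A - A| = 17

A - A = {-8, -7, -6, -5, -4, -3, -2, -1, 0, 1, 2, 3, 4, 5, 6, 7, 8}
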